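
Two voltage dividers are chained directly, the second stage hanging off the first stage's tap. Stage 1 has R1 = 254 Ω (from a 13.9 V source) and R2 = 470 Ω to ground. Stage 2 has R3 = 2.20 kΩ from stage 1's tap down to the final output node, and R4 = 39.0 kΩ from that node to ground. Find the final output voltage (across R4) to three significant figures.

Stage 2 presents R3+R4 = 41200 Ω as a load on stage 1's tap.
Stage 1's lower leg becomes R2‖(R3+R4) = 464.7 Ω, so V_mid = 13.9 × 464.7/718.7 = 8.988 V.
Stage 2 is itself unloaded: V_out = V_mid × R4/(R3+R4) = 8.988 × 39000/41200 = 8.51 V.

V_out ≈ 8.51 V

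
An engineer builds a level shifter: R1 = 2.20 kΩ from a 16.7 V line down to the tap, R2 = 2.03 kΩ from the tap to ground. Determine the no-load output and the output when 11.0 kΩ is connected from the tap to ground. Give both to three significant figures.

Unloaded: 8.01 V; loaded: 7.31 V

Open-circuit: V = 16.7 × 2.03/(2.20 + 2.03) = 8.01 V.
With the load, R2 becomes R2‖R_L = 1.714 kΩ, so V = 16.7 × 1.714/3.914 = 7.31 V.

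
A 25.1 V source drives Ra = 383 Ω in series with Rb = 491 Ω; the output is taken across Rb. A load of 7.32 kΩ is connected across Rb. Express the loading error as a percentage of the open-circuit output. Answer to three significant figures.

The divider's output (Thévenin) resistance is Ra‖Rb = 215.2 Ω.
Fractional drop under load = R_th/(R_th + R_L) = 215.2 / (215.2 + 7320) = 0.02855.
So the output falls by 2.86 %.

2.86 %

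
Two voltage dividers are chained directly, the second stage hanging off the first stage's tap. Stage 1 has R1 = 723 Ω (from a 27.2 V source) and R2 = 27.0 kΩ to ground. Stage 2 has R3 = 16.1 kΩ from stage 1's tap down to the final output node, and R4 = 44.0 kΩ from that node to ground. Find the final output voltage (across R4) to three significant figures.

Stage 2 presents R3+R4 = 60100 Ω as a load on stage 1's tap.
Stage 1's lower leg becomes R2‖(R3+R4) = 18630 Ω, so V_mid = 27.2 × 18630/19350 = 26.18 V.
Stage 2 is itself unloaded: V_out = V_mid × R4/(R3+R4) = 26.18 × 44000/60100 = 19.2 V.

V_out ≈ 19.2 V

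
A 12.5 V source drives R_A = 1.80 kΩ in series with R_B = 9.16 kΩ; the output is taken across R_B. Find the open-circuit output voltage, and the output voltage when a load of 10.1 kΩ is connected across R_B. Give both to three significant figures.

Unloaded: 10.4 V; loaded: 9.09 V

Open-circuit: V = 12.5 × 9.16/(1.80 + 9.16) = 10.4 V.
With the load, R_B becomes R_B‖R_L = 4.804 kΩ, so V = 12.5 × 4.804/6.604 = 9.09 V.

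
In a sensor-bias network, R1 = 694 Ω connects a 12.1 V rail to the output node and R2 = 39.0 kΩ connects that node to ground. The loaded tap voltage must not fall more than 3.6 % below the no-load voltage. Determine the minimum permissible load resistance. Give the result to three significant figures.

Output resistance R_th = R1‖R2 = (694 × 39000)/39690 = 681.9 Ω.
The fractional drop is R_th/(R_th + R_L); requiring this ≤ 0.0360 gives R_L ≥ R_th(1/0.0360 − 1) = 681.9 × 26.78 = 18.3 kΩ.

R_L(min) ≈ 18.3 kΩ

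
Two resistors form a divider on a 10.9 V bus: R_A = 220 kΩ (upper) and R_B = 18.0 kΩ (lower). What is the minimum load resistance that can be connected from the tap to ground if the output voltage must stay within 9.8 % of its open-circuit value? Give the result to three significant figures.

R_L(min) ≈ 153 kΩ

Output resistance R_th = R_A‖R_B = (220 × 18.0)/238.0 = 16.64 kΩ.
The fractional drop is R_th/(R_th + R_L); requiring this ≤ 0.0980 gives R_L ≥ R_th(1/0.0980 − 1) = 16.64 × 9.204 = 153 kΩ.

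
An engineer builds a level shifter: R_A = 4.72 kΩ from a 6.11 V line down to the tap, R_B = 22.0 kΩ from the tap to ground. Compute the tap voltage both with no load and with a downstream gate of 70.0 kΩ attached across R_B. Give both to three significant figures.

Open-circuit: V = 6.11 × 22.0/(4.72 + 22.0) = 5.03 V.
With the load, R_B becomes R_B‖R_L = 16.74 kΩ, so V = 6.11 × 16.74/21.46 = 4.77 V.

Unloaded: 5.03 V; loaded: 4.77 V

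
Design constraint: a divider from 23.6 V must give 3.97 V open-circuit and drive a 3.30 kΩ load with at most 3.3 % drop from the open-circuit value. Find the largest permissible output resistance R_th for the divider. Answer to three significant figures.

Loading drop = R_th/(R_th + R_L) ≤ 0.0330, so R_th ≤ R_L · ε/(1−ε) = 3.30 kΩ × 0.0330/0.9670 = 113 Ω.
(Any R1, R2 with R2/(R1+R2) = 0.168 and R1‖R2 ≤ 113 Ω will meet the spec.)

R_th ≤ 113 Ω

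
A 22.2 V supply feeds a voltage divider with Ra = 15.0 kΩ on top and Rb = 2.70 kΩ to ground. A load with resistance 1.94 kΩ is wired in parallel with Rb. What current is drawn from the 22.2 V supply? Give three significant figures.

I ≈ 1.38 mA

Rb‖R_L = 1.129 kΩ, so the source sees Ra + Rb‖R_L = 16.13 kΩ.
I = 22.2 V / 16.13 kΩ = 1.38 mA.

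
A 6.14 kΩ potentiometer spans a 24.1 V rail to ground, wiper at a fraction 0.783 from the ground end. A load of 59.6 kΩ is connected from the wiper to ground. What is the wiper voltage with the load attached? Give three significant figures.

The wiper splits the pot into (1−α)R = 1.332 kΩ above and αR = 4.808 kΩ below.
Lower section ‖ load = 4.449 kΩ.
V_wiper = 24.1 × 4.449/(1.332 + 4.449) = 18.5 V.

V ≈ 18.5 V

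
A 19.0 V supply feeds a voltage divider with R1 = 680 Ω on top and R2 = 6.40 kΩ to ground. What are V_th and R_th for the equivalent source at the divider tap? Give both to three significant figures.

V_th is the open-circuit tap voltage: 19.0 × 6400/(680 + 6400) = 17.2 V.
With the supply zeroed, R1 and R2 appear in parallel from the tap: R_th = R1‖R2 = (680 × 6400)/7080 = 615 Ω.

V_th = 17.2 V, R_th = 615 Ω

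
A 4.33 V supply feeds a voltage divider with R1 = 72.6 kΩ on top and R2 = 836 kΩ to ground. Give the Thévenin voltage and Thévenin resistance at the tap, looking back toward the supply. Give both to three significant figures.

V_th is the open-circuit tap voltage: 4.33 × 836/(72.6 + 836) = 3.98 V.
With the supply zeroed, R1 and R2 appear in parallel from the tap: R_th = R1‖R2 = (72.6 × 836)/908.6 = 66.8 kΩ.

V_th = 3.98 V, R_th = 66.8 kΩ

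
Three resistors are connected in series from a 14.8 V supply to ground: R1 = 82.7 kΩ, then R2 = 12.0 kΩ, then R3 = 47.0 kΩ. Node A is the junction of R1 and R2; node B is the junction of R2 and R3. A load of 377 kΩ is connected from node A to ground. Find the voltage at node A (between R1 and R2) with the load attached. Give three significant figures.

V ≈ 5.65 V

Below node A the series string R2+R3 = 59.00 kΩ sits in parallel with the 377 kΩ load: 51.02 kΩ.
V_A = 14.8 × 51.02/(82.7 + 51.02) = 5.65 V.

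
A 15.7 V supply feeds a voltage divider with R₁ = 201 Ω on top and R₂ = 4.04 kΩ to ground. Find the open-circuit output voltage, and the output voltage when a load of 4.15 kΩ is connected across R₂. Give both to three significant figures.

Open-circuit: V = 15.7 × 4040/(201 + 4040) = 15.0 V.
With the load, R₂ becomes R₂‖R_L = 2047 Ω, so V = 15.7 × 2047/2248 = 14.3 V.

Unloaded: 15.0 V; loaded: 14.3 V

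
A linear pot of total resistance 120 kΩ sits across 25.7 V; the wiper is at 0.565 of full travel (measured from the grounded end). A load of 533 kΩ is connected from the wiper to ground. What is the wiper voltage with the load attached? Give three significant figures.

The wiper splits the pot into (1−α)R = 52.20 kΩ above and αR = 67.80 kΩ below.
Lower section ‖ load = 60.15 kΩ.
V_wiper = 25.7 × 60.15/(52.20 + 60.15) = 13.8 V.

V ≈ 13.8 V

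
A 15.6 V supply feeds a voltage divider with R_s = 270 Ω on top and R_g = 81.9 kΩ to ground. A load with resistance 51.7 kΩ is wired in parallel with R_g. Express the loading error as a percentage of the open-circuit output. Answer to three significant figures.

0.518 %

The divider's output (Thévenin) resistance is R_s‖R_g = 269.1 Ω.
Fractional drop under load = R_th/(R_th + R_L) = 269.1 / (269.1 + 51700) = 0.005178.
So the output falls by 0.518 %.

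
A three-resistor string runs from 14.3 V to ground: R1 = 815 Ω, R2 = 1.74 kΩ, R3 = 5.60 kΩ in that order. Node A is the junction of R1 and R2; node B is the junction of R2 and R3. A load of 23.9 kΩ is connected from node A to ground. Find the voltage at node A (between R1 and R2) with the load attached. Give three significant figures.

V ≈ 12.5 V

Below node A the series string R2+R3 = 7340 Ω sits in parallel with the 23900 Ω load: 5615 Ω.
V_A = 14.3 × 5615/(815 + 5615) = 12.5 V.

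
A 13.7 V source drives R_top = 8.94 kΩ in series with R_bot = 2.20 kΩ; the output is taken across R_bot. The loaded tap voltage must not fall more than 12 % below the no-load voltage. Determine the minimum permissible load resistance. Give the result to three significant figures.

R_L(min) ≈ 12.9 kΩ

Output resistance R_th = R_top‖R_bot = (8.94 × 2.20)/11.14 = 1.766 kΩ.
The fractional drop is R_th/(R_th + R_L); requiring this ≤ 0.120 gives R_L ≥ R_th(1/0.120 − 1) = 1.766 × 7.333 = 12.9 kΩ.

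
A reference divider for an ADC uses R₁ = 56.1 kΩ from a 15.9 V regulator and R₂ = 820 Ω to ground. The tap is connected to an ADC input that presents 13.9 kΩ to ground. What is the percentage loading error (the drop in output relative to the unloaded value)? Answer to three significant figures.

5.49 %

The divider's output (Thévenin) resistance is R₁‖R₂ = 808.2 Ω.
Fractional drop under load = R_th/(R_th + R_L) = 808.2 / (808.2 + 13900) = 0.05495.
So the output falls by 5.49 %.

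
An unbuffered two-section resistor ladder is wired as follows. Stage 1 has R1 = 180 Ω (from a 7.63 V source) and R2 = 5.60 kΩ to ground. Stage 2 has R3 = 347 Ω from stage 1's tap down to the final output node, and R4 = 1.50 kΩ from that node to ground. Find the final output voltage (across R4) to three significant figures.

V_out ≈ 5.49 V

Stage 2 presents R3+R4 = 1847 Ω as a load on stage 1's tap.
Stage 1's lower leg becomes R2‖(R3+R4) = 1389 Ω, so V_mid = 7.63 × 1389/1569 = 6.755 V.
Stage 2 is itself unloaded: V_out = V_mid × R4/(R3+R4) = 6.755 × 1500/1847 = 5.49 V.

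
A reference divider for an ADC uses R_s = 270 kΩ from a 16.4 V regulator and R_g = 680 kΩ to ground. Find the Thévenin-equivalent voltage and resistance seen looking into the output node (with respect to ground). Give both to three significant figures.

V_th is the open-circuit tap voltage: 16.4 × 680/(270 + 680) = 11.7 V.
With the supply zeroed, R_s and R_g appear in parallel from the tap: R_th = R_s‖R_g = (270 × 680)/950.0 = 193 kΩ.

V_th = 11.7 V, R_th = 193 kΩ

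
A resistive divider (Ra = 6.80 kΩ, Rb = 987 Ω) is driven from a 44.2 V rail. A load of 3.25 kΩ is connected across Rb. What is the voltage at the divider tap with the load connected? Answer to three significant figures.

V_out ≈ 4.43 V

The load sits in parallel with Rb: Rb‖R_L = (987 × 3250) / (987 + 3250) = 757.1 Ω.
V_out = 44.2 × 757.1 / (6800 + 757.1) = 44.2 × 757.1/7557 = 4.43 V.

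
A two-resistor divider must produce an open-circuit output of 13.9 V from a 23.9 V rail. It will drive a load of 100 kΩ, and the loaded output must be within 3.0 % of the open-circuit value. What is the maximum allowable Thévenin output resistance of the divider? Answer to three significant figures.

R_th ≤ 3.09 kΩ

Loading drop = R_th/(R_th + R_L) ≤ 0.0300, so R_th ≤ R_L · ε/(1−ε) = 100 kΩ × 0.0300/0.9700 = 3.09 kΩ.
(Any R1, R2 with R2/(R1+R2) = 0.582 and R1‖R2 ≤ 3.09 kΩ will meet the spec.)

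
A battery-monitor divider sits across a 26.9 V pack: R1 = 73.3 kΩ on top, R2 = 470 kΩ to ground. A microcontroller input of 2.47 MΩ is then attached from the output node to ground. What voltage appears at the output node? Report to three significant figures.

The load sits in parallel with R2: R2‖R_L = (470 × 2470) / (470 + 2470) = 394.9 kΩ.
V_out = 26.9 × 394.9 / (73.3 + 394.9) = 26.9 × 394.9/468.2 = 22.7 V.

V_out ≈ 22.7 V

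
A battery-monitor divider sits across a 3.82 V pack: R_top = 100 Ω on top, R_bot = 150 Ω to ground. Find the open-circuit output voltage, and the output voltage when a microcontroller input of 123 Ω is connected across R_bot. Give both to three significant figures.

Open-circuit: V = 3.82 × 150/(100 + 150) = 2.29 V.
With the load, R_bot becomes R_bot‖R_L = 67.58 Ω, so V = 3.82 × 67.58/167.6 = 1.54 V.

Unloaded: 2.29 V; loaded: 1.54 V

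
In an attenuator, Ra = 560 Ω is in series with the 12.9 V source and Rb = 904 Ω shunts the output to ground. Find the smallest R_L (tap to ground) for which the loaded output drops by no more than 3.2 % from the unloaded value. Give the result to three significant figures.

R_L(min) ≈ 10.5 kΩ

Output resistance R_th = Ra‖Rb = (560 × 904)/1464 = 345.8 Ω.
The fractional drop is R_th/(R_th + R_L); requiring this ≤ 0.0320 gives R_L ≥ R_th(1/0.0320 − 1) = 345.8 × 30.25 = 10.5 kΩ.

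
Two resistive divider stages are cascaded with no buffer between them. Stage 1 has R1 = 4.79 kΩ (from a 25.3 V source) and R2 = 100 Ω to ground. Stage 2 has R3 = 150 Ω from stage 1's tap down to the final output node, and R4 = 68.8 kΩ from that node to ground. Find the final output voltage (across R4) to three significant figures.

Stage 2 presents R3+R4 = 68950 Ω as a load on stage 1's tap.
Stage 1's lower leg becomes R2‖(R3+R4) = 99.86 Ω, so V_mid = 25.3 × 99.86/4890 = 0.5166 V.
Stage 2 is itself unloaded: V_out = V_mid × R4/(R3+R4) = 0.5166 × 68800/68950 = 0.516 V.

V_out ≈ 0.516 V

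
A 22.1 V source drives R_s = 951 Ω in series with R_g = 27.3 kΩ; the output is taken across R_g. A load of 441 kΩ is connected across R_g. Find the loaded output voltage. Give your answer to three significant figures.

The load sits in parallel with R_g: R_g‖R_L = (27300 × 441000) / (27300 + 441000) = 25710 Ω.
V_out = 22.1 × 25710 / (951 + 25710) = 22.1 × 25710/26660 = 21.3 V.
(Unloaded it would have been 21.4 V.)

V_out ≈ 21.3 V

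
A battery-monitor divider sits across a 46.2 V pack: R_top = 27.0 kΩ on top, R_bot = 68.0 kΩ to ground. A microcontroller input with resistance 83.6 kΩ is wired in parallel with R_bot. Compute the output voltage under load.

The load sits in parallel with R_bot: R_bot‖R_L = (68.0 × 83.6) / (68.0 + 83.6) = 37.50 kΩ.
V_out = 46.2 × 37.50 / (27.0 + 37.50) = 46.2 × 37.50/64.50 = 26.9 V.

V_out ≈ 26.9 V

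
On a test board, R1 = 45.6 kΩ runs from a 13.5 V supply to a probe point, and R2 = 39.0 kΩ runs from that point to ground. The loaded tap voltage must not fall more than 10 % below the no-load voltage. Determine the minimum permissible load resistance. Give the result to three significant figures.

R_L(min) ≈ 189 kΩ

Output resistance R_th = R1‖R2 = (45.6 × 39.0)/84.60 = 21.02 kΩ.
The fractional drop is R_th/(R_th + R_L); requiring this ≤ 0.100 gives R_L ≥ R_th(1/0.100 − 1) = 21.02 × 9.000 = 189 kΩ.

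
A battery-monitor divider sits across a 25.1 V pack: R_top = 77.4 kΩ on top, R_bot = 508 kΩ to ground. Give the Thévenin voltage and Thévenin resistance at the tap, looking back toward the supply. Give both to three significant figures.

V_th = 21.8 V, R_th = 67.2 kΩ

V_th is the open-circuit tap voltage: 25.1 × 508/(77.4 + 508) = 21.8 V.
With the supply zeroed, R_top and R_bot appear in parallel from the tap: R_th = R_top‖R_bot = (77.4 × 508)/585.4 = 67.2 kΩ.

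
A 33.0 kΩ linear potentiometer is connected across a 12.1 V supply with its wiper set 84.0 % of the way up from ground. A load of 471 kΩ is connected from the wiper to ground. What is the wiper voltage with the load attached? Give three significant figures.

V ≈ 10.1 V

The wiper splits the pot into (1−α)R = 5.280 kΩ above and αR = 27.72 kΩ below.
Lower section ‖ load = 26.18 kΩ.
V_wiper = 12.1 × 26.18/(5.280 + 26.18) = 10.1 V.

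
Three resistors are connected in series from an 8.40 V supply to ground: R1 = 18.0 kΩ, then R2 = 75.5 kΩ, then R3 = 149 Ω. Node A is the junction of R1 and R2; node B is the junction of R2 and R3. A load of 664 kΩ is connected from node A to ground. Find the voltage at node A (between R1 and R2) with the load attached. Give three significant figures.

Below node A the series string R2+R3 = 75650 Ω sits in parallel with the 664000 Ω load: 67910 Ω.
V_A = 8.40 × 67910/(18000 + 67910) = 6.64 V.

V ≈ 6.64 V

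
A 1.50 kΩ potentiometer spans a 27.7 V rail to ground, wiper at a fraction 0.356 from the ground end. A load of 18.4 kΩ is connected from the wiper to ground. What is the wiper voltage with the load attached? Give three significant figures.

V ≈ 9.68 V

The wiper splits the pot into (1−α)R = 966.0 Ω above and αR = 534.0 Ω below.
Lower section ‖ load = 518.9 Ω.
V_wiper = 27.7 × 518.9/(966.0 + 518.9) = 9.68 V.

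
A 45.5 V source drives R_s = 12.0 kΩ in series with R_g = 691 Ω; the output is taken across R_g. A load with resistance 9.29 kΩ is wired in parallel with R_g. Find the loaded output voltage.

V_out ≈ 2.31 V

The load sits in parallel with R_g: R_g‖R_L = (691 × 9290) / (691 + 9290) = 643.2 Ω.
V_out = 45.5 × 643.2 / (12000 + 643.2) = 45.5 × 643.2/12640 = 2.31 V.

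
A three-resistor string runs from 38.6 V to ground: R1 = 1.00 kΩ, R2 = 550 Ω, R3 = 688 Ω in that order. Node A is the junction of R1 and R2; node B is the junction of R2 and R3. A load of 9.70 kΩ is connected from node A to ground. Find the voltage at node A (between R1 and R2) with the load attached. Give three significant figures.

Below node A the series string R2+R3 = 1238 Ω sits in parallel with the 9700 Ω load: 1098 Ω.
V_A = 38.6 × 1098/(1000 + 1098) = 20.2 V.

V ≈ 20.2 V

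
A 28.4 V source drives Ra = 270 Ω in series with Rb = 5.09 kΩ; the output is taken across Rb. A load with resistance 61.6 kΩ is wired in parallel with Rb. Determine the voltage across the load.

The load sits in parallel with Rb: Rb‖R_L = (5090 × 61600) / (5090 + 61600) = 4702 Ω.
V_out = 28.4 × 4702 / (270 + 4702) = 28.4 × 4702/4972 = 26.9 V.

V_out ≈ 26.9 V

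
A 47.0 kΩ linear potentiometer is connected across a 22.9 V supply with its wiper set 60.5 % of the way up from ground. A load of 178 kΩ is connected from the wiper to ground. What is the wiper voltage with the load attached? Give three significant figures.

The wiper splits the pot into (1−α)R = 18.57 kΩ above and αR = 28.43 kΩ below.
Lower section ‖ load = 24.52 kΩ.
V_wiper = 22.9 × 24.52/(18.57 + 24.52) = 13.0 V.

V ≈ 13.0 V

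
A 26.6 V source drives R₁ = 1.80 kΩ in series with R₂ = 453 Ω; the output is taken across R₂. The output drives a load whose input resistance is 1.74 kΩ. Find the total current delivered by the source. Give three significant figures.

I ≈ 12.3 mA

R₂‖R_L = 359.4 Ω, so the source sees R₁ + R₂‖R_L = 2159 Ω.
I = 26.6 V / 2159 Ω = 12.3 mA.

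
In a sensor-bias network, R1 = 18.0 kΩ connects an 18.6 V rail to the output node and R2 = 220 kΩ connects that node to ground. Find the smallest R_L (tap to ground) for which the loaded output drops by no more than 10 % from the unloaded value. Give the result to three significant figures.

Output resistance R_th = R1‖R2 = (18.0 × 220)/238.0 = 16.64 kΩ.
The fractional drop is R_th/(R_th + R_L); requiring this ≤ 0.100 gives R_L ≥ R_th(1/0.100 − 1) = 16.64 × 9.000 = 150 kΩ.

R_L(min) ≈ 150 kΩ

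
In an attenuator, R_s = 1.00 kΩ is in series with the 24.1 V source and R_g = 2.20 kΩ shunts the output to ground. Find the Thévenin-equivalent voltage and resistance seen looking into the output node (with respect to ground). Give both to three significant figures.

V_th = 16.6 V, R_th = 688 Ω

V_th is the open-circuit tap voltage: 24.1 × 2.20/(1.00 + 2.20) = 16.6 V.
With the supply zeroed, R_s and R_g appear in parallel from the tap: R_th = R_s‖R_g = (1.00 × 2.20)/3.200 = 688 Ω.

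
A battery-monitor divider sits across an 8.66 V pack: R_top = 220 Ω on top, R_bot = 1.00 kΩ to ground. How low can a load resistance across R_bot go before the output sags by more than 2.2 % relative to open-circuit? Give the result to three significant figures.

Output resistance R_th = R_top‖R_bot = (220 × 1000)/1220 = 180.3 Ω.
The fractional drop is R_th/(R_th + R_L); requiring this ≤ 0.0220 gives R_L ≥ R_th(1/0.0220 − 1) = 180.3 × 44.45 = 8.02 kΩ.

R_L(min) ≈ 8.02 kΩ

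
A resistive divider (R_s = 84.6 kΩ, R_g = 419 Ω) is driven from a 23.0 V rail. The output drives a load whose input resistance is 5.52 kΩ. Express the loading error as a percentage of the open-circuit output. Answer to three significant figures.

The divider's output (Thévenin) resistance is R_s‖R_g = 416.9 Ω.
Fractional drop under load = R_th/(R_th + R_L) = 416.9 / (416.9 + 5520) = 0.07023.
So the output falls by 7.02 %.

7.02 %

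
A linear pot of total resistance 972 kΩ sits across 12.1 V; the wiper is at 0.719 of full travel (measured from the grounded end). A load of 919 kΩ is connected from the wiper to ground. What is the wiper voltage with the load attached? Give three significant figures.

The wiper splits the pot into (1−α)R = 273.1 kΩ above and αR = 698.9 kΩ below.
Lower section ‖ load = 397.0 kΩ.
V_wiper = 12.1 × 397.0/(273.1 + 397.0) = 7.17 V.

V ≈ 7.17 V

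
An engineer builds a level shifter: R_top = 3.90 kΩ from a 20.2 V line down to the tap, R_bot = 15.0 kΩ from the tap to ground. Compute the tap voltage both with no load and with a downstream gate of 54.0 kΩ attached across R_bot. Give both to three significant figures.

Open-circuit: V = 20.2 × 15.0/(3.90 + 15.0) = 16.0 V.
With the load, R_bot becomes R_bot‖R_L = 11.74 kΩ, so V = 20.2 × 11.74/15.64 = 15.2 V.

Unloaded: 16.0 V; loaded: 15.2 V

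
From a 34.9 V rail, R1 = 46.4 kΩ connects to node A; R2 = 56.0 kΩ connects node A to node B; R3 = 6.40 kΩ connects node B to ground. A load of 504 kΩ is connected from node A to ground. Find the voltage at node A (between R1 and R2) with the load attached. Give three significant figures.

Below node A the series string R2+R3 = 62.40 kΩ sits in parallel with the 504 kΩ load: 55.53 kΩ.
V_A = 34.9 × 55.53/(46.4 + 55.53) = 19.0 V.

V ≈ 19.0 V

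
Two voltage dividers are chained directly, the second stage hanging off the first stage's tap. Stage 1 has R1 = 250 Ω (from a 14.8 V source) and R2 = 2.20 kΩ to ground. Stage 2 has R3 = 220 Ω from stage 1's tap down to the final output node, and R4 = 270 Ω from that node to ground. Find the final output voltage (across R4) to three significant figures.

V_out ≈ 5.02 V

Stage 2 presents R3+R4 = 490.0 Ω as a load on stage 1's tap.
Stage 1's lower leg becomes R2‖(R3+R4) = 400.7 Ω, so V_mid = 14.8 × 400.7/650.7 = 9.114 V.
Stage 2 is itself unloaded: V_out = V_mid × R4/(R3+R4) = 9.114 × 270/490.0 = 5.02 V.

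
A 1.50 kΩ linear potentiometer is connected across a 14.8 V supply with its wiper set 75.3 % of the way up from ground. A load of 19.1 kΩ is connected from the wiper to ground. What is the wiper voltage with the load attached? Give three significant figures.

V ≈ 11.0 V

The wiper splits the pot into (1−α)R = 370.5 Ω above and αR = 1130 Ω below.
Lower section ‖ load = 1066 Ω.
V_wiper = 14.8 × 1066/(370.5 + 1066) = 11.0 V.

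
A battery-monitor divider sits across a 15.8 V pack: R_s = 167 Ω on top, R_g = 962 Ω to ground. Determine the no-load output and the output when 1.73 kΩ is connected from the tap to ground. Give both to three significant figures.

Unloaded: 13.5 V; loaded: 12.4 V

Open-circuit: V = 15.8 × 962/(167 + 962) = 13.5 V.
With the load, R_g becomes R_g‖R_L = 618.2 Ω, so V = 15.8 × 618.2/785.2 = 12.4 V.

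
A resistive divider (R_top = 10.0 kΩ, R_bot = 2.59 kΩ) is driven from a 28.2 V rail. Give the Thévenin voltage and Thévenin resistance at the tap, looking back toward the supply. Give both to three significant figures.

V_th is the open-circuit tap voltage: 28.2 × 2.59/(10.0 + 2.59) = 5.80 V.
With the supply zeroed, R_top and R_bot appear in parallel from the tap: R_th = R_top‖R_bot = (10.0 × 2.59)/12.59 = 2.06 kΩ.

V_th = 5.80 V, R_th = 2.06 kΩ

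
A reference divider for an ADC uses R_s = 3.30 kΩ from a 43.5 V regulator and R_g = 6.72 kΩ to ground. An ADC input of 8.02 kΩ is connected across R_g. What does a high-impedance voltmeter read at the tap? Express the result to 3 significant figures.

The load sits in parallel with R_g: R_g‖R_L = (6.72 × 8.02) / (6.72 + 8.02) = 3.656 kΩ.
V_out = 43.5 × 3.656 / (3.30 + 3.656) = 43.5 × 3.656/6.956 = 22.9 V.
(Unloaded it would have been 29.2 V.)

V_out ≈ 22.9 V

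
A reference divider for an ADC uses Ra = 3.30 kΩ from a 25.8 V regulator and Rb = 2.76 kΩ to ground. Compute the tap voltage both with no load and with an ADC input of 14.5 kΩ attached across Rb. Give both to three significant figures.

Unloaded: 11.8 V; loaded: 10.6 V

Open-circuit: V = 25.8 × 2.76/(3.30 + 2.76) = 11.8 V.
With the load, Rb becomes Rb‖R_L = 2.319 kΩ, so V = 25.8 × 2.319/5.619 = 10.6 V.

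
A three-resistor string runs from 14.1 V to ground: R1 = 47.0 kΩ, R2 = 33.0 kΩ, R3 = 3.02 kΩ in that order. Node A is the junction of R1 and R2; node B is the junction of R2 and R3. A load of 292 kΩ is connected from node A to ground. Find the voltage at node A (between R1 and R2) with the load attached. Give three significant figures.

Below node A the series string R2+R3 = 36.02 kΩ sits in parallel with the 292 kΩ load: 32.06 kΩ.
V_A = 14.1 × 32.06/(47.0 + 32.06) = 5.72 V.

V ≈ 5.72 V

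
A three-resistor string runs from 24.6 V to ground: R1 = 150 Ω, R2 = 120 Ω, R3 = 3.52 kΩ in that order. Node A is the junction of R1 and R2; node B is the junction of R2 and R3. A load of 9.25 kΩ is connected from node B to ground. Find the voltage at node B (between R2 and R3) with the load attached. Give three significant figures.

V ≈ 22.2 V

At node B, R3 is in parallel with the load: R3‖R_L = 2550 Ω.
Below node A the resistance is R2 + (R3‖R_L) = 2670 Ω, so V_A = 24.6 × 2670/2820 = 23.29 V.
Then V_B = V_A × (R3‖R_L)/(R2 + R3‖R_L) = 23.29 × 2550/2670 = 22.2 V.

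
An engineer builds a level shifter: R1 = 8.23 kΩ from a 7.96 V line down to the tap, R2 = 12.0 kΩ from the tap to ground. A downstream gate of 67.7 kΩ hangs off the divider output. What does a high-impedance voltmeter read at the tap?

The load sits in parallel with R2: R2‖R_L = (12.0 × 67.7) / (12.0 + 67.7) = 10.19 kΩ.
V_out = 7.96 × 10.19 / (8.23 + 10.19) = 7.96 × 10.19/18.42 = 4.40 V.

V_out ≈ 4.40 V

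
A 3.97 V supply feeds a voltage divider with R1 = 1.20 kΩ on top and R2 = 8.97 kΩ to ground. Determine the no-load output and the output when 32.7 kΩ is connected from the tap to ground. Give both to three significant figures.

Unloaded: 3.50 V; loaded: 3.39 V

Open-circuit: V = 3.97 × 8.97/(1.20 + 8.97) = 3.50 V.
With the load, R2 becomes R2‖R_L = 7.039 kΩ, so V = 3.97 × 7.039/8.239 = 3.39 V.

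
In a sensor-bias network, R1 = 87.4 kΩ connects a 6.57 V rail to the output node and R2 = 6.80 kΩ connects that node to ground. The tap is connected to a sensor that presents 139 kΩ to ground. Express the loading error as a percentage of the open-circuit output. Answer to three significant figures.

The divider's output (Thévenin) resistance is R1‖R2 = 6.309 kΩ.
Fractional drop under load = R_th/(R_th + R_L) = 6.309 / (6.309 + 139) = 0.04342.
So the output falls by 4.34 %.

4.34 %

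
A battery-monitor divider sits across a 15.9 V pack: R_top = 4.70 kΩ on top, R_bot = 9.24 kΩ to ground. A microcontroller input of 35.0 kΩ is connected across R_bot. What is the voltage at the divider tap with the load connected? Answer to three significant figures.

V_out ≈ 9.68 V

The load sits in parallel with R_bot: R_bot‖R_L = (9.24 × 35.0) / (9.24 + 35.0) = 7.310 kΩ.
V_out = 15.9 × 7.310 / (4.70 + 7.310) = 15.9 × 7.310/12.01 = 9.68 V.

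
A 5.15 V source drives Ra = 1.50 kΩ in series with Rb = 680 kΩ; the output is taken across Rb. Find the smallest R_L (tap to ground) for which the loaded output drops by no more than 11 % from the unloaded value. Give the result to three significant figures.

R_L(min) ≈ 12.1 kΩ

Output resistance R_th = Ra‖Rb = (1.50 × 680)/681.5 = 1.497 kΩ.
The fractional drop is R_th/(R_th + R_L); requiring this ≤ 0.110 gives R_L ≥ R_th(1/0.110 − 1) = 1.497 × 8.091 = 12.1 kΩ.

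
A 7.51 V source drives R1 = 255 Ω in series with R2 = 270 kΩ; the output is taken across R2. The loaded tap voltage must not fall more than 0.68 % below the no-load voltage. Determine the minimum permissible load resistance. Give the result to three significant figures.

R_L(min) ≈ 37.2 kΩ

Output resistance R_th = R1‖R2 = (255 × 270000)/270300 = 254.8 Ω.
The fractional drop is R_th/(R_th + R_L); requiring this ≤ 0.00680 gives R_L ≥ R_th(1/0.00680 − 1) = 254.8 × 146.1 = 37.2 kΩ.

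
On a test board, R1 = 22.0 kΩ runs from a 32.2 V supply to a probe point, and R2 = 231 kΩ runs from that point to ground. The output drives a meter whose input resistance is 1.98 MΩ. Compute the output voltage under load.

V_out ≈ 29.1 V

The load sits in parallel with R2: R2‖R_L = (231 × 1980) / (231 + 1980) = 206.9 kΩ.
V_out = 32.2 × 206.9 / (22.0 + 206.9) = 32.2 × 206.9/228.9 = 29.1 V.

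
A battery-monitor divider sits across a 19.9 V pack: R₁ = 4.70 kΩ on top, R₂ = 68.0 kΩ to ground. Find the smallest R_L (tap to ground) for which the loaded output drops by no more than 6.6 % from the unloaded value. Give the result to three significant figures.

Output resistance R_th = R₁‖R₂ = (4.70 × 68.0)/72.70 = 4.396 kΩ.
The fractional drop is R_th/(R_th + R_L); requiring this ≤ 0.0660 gives R_L ≥ R_th(1/0.0660 − 1) = 4.396 × 14.15 = 62.2 kΩ.

R_L(min) ≈ 62.2 kΩ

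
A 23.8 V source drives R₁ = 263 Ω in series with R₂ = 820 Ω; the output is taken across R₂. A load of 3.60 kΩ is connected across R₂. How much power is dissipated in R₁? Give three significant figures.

Total resistance from the source is R₁ + (R₂‖R_L) = 930.9 Ω, so I = 23.8/930.9 Ω = 25.57 mA.
P = I²·R₁ = (25.57 mA)² × 263 Ω = 172 mW.

P ≈ 172 mW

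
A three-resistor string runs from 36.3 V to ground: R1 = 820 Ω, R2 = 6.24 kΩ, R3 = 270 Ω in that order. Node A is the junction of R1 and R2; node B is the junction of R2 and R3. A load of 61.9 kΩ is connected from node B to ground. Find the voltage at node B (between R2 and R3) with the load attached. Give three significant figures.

V ≈ 1.33 V

At node B, R3 is in parallel with the load: R3‖R_L = 268.8 Ω.
Below node A the resistance is R2 + (R3‖R_L) = 6509 Ω, so V_A = 36.3 × 6509/7329 = 32.24 V.
Then V_B = V_A × (R3‖R_L)/(R2 + R3‖R_L) = 32.24 × 268.8/6509 = 1.33 V.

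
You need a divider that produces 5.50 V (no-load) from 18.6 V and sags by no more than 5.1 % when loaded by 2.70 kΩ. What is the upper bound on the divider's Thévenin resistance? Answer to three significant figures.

R_th ≤ 145 Ω

Loading drop = R_th/(R_th + R_L) ≤ 0.0510, so R_th ≤ R_L · ε/(1−ε) = 2.70 kΩ × 0.0510/0.9490 = 145 Ω.
(Any R1, R2 with R2/(R1+R2) = 0.296 and R1‖R2 ≤ 145 Ω will meet the spec.)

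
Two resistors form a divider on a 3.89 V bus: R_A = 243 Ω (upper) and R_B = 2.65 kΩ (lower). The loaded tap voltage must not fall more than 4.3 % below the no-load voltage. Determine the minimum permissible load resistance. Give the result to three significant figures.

R_L(min) ≈ 4.95 kΩ

Output resistance R_th = R_A‖R_B = (243 × 2650)/2893 = 222.6 Ω.
The fractional drop is R_th/(R_th + R_L); requiring this ≤ 0.0430 gives R_L ≥ R_th(1/0.0430 − 1) = 222.6 × 22.26 = 4.95 kΩ.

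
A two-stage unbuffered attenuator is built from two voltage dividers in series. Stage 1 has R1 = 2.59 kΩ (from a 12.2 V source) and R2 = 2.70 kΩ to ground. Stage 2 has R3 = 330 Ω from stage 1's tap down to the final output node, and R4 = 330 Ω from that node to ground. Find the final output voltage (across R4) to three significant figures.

Stage 2 presents R3+R4 = 660.0 Ω as a load on stage 1's tap.
Stage 1's lower leg becomes R2‖(R3+R4) = 530.4 Ω, so V_mid = 12.2 × 530.4/3120 = 2.074 V.
Stage 2 is itself unloaded: V_out = V_mid × R4/(R3+R4) = 2.074 × 330/660.0 = 1.04 V.

V_out ≈ 1.04 V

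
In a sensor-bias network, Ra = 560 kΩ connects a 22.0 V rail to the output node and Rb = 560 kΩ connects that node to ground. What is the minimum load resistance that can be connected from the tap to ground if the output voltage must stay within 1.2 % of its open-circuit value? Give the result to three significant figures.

Output resistance R_th = Ra‖Rb = (560 × 560)/1120 = 280.0 kΩ.
The fractional drop is R_th/(R_th + R_L); requiring this ≤ 0.0120 gives R_L ≥ R_th(1/0.0120 − 1) = 280.0 × 82.33 = 23.1 MΩ.

R_L(min) ≈ 23.1 MΩ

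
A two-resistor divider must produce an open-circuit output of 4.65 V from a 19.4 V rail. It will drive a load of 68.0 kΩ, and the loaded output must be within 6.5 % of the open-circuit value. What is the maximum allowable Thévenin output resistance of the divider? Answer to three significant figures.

R_th ≤ 4.73 kΩ

Loading drop = R_th/(R_th + R_L) ≤ 0.0650, so R_th ≤ R_L · ε/(1−ε) = 68.0 kΩ × 0.0650/0.9350 = 4.73 kΩ.
(Any R1, R2 with R2/(R1+R2) = 0.240 and R1‖R2 ≤ 4.73 kΩ will meet the spec.)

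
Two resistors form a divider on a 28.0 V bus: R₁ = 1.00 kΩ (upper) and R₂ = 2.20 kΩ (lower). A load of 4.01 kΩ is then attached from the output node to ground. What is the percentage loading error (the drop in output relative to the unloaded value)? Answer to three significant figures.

The divider's output (Thévenin) resistance is R₁‖R₂ = 0.6875 kΩ.
Fractional drop under load = R_th/(R_th + R_L) = 0.6875 / (0.6875 + 4.01) = 0.1464.
So the output falls by 14.6 %.

14.6 %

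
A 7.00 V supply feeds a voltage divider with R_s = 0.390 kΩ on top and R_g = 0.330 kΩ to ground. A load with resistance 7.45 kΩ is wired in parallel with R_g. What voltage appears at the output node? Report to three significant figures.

The load sits in parallel with R_g: R_g‖R_L = (330 × 7450) / (330 + 7450) = 316.0 Ω.
V_out = 7.00 × 316.0 / (390 + 316.0) = 7.00 × 316.0/706.0 = 3.13 V.
(Unloaded it would have been 3.21 V.)

V_out ≈ 3.13 V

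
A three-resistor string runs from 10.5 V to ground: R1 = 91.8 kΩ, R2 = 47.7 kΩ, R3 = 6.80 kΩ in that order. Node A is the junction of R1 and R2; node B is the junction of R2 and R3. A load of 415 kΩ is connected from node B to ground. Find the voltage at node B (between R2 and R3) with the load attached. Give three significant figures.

V ≈ 0.481 V

At node B, R3 is in parallel with the load: R3‖R_L = 6.690 kΩ.
Below node A the resistance is R2 + (R3‖R_L) = 54.39 kΩ, so V_A = 10.5 × 54.39/146.2 = 3.907 V.
Then V_B = V_A × (R3‖R_L)/(R2 + R3‖R_L) = 3.907 × 6.690/54.39 = 0.481 V.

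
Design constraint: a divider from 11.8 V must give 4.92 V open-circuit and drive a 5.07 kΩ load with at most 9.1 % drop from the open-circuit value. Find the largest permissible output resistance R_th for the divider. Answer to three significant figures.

R_th ≤ 508 Ω

Loading drop = R_th/(R_th + R_L) ≤ 0.0910, so R_th ≤ R_L · ε/(1−ε) = 5.07 kΩ × 0.0910/0.9090 = 508 Ω.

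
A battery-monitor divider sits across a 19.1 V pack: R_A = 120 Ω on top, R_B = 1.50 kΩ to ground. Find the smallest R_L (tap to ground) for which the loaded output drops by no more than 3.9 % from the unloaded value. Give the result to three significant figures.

R_L(min) ≈ 2.74 kΩ

Output resistance R_th = R_A‖R_B = (120 × 1500)/1620 = 111.1 Ω.
The fractional drop is R_th/(R_th + R_L); requiring this ≤ 0.0390 gives R_L ≥ R_th(1/0.0390 − 1) = 111.1 × 24.64 = 2.74 kΩ.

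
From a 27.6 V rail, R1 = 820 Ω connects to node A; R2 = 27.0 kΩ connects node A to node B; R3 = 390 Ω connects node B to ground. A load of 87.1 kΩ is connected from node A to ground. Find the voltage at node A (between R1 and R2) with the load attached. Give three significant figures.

V ≈ 26.6 V

Below node A the series string R2+R3 = 27390 Ω sits in parallel with the 87100 Ω load: 20840 Ω.
V_A = 27.6 × 20840/(820 + 20840) = 26.6 V.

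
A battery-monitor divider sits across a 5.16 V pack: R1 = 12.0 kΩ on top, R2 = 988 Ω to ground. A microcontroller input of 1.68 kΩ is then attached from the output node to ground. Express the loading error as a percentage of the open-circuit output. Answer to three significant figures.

35.2 %

Unloaded V = 5.16 × 988/12990 = 0.3925 V.
Loaded: R2‖R_L = 622.1 Ω, giving V = 5.16 × 622.1/12620 = 0.2543 V.
Drop = (0.3925 − 0.2543) / 0.3925 = 35.2 %.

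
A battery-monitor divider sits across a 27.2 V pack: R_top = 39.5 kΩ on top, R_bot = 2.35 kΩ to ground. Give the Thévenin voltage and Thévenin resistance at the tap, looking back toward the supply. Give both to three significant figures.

V_th is the open-circuit tap voltage: 27.2 × 2.35/(39.5 + 2.35) = 1.53 V.
With the supply zeroed, R_top and R_bot appear in parallel from the tap: R_th = R_top‖R_bot = (39.5 × 2.35)/41.85 = 2.22 kΩ.

V_th = 1.53 V, R_th = 2.22 kΩ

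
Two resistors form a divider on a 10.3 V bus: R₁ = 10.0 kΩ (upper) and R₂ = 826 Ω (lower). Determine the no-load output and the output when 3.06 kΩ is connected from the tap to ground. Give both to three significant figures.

Open-circuit: V = 10.3 × 826/(10000 + 826) = 0.786 V.
With the load, R₂ becomes R₂‖R_L = 650.4 Ω, so V = 10.3 × 650.4/10650 = 0.629 V.

Unloaded: 0.786 V; loaded: 0.629 V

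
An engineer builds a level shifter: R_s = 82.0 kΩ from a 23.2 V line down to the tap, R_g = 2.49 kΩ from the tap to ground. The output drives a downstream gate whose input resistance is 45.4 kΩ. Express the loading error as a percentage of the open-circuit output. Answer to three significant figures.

The divider's output (Thévenin) resistance is R_s‖R_g = 2.417 kΩ.
Fractional drop under load = R_th/(R_th + R_L) = 2.417 / (2.417 + 45.4) = 0.05054.
So the output falls by 5.05 %.

5.05 %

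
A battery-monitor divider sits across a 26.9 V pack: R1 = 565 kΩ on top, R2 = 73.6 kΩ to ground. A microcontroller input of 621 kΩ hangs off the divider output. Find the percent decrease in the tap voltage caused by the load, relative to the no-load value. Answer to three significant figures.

9.49 %

The divider's output (Thévenin) resistance is R1‖R2 = 65.12 kΩ.
Fractional drop under load = R_th/(R_th + R_L) = 65.12 / (65.12 + 621) = 0.09491.
So the output falls by 9.49 %.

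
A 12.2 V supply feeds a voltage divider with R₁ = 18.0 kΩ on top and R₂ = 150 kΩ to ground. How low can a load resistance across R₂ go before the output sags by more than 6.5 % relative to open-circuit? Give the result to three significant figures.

R_L(min) ≈ 231 kΩ

Output resistance R_th = R₁‖R₂ = (18.0 × 150)/168.0 = 16.07 kΩ.
The fractional drop is R_th/(R_th + R_L); requiring this ≤ 0.0650 gives R_L ≥ R_th(1/0.0650 − 1) = 16.07 × 14.38 = 231 kΩ.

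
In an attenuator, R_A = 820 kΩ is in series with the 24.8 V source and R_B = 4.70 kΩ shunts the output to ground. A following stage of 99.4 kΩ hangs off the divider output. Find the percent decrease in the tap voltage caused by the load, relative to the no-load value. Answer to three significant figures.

The divider's output (Thévenin) resistance is R_A‖R_B = 4.673 kΩ.
Fractional drop under load = R_th/(R_th + R_L) = 4.673 / (4.673 + 99.4) = 0.04490.
So the output falls by 4.49 %.

4.49 %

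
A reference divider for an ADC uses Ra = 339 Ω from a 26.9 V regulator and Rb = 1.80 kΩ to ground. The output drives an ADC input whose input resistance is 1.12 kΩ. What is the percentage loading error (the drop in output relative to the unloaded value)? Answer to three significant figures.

20.3 %

The divider's output (Thévenin) resistance is Ra‖Rb = 285.3 Ω.
Fractional drop under load = R_th/(R_th + R_L) = 285.3 / (285.3 + 1120) = 0.2030.
So the output falls by 20.3 %.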